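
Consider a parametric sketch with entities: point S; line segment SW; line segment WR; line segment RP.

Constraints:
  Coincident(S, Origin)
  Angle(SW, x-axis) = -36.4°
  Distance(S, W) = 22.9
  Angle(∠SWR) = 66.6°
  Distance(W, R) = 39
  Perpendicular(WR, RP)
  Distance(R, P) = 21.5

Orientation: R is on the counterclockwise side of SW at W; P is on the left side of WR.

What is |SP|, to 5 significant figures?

29.909

∠SWR = 66.6°, so WR runs at -36.4° + (180° − 66.6°) = 77.000° from the x-axis; with |WR| = 39.0, R = W + 39.0·(cos 77.000°, sin 77.000°) = (27.205, 24.411). WR is perpendicular to RP; with |RP| = 21.5 on the left of WR, P = R + 21.5·(-0.97437, 0.22495) = (6.2562, 29.248). Then |SP| = |P − S| = 29.909.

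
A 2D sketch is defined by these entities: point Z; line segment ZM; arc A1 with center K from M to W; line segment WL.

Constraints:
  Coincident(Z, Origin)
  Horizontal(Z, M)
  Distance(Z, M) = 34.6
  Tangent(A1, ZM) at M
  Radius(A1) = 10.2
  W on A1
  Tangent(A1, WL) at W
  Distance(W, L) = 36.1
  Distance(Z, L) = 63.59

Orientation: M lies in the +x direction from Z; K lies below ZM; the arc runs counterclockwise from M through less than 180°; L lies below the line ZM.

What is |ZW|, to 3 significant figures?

29.8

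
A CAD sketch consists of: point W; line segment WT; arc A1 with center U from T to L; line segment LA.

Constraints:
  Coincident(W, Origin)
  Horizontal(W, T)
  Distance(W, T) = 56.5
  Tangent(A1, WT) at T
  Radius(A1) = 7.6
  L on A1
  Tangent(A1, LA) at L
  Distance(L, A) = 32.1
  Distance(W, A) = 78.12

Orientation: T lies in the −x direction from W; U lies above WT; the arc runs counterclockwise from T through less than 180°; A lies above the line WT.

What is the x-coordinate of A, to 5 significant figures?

-67.954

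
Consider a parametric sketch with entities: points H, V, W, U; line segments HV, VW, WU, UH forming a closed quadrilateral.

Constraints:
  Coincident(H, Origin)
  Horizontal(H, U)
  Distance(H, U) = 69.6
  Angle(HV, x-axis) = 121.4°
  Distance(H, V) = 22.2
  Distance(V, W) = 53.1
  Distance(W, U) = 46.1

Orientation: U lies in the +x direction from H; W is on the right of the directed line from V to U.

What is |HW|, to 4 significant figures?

32.20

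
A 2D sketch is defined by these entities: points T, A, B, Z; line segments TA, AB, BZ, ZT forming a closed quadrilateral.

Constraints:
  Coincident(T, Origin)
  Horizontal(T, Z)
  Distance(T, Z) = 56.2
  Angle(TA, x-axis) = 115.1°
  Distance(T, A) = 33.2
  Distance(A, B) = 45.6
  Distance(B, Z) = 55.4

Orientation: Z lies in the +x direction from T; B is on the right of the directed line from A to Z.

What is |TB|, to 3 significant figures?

12.7

T is at the origin; TZ is horizontal with |TZ| = 56.2 and Z in +x, so Z = (56.2, 0). TA runs at 115.1° with |TA| = 33.2, so A = (-14.1, 30.1). B is determined by |AB| = 45.6 and |BZ| = 55.4 together: it lies at the intersection of circle(A, 45.6) and circle(Z, 55.4). With |AZ| = 76.4, the foot of the radical line on AZ is 31.7 from A and the perpendicular offset is √(45.6² − 31.7²) = 32.7. Taking the right-of-AZ solution: B = (2.23, -12.5).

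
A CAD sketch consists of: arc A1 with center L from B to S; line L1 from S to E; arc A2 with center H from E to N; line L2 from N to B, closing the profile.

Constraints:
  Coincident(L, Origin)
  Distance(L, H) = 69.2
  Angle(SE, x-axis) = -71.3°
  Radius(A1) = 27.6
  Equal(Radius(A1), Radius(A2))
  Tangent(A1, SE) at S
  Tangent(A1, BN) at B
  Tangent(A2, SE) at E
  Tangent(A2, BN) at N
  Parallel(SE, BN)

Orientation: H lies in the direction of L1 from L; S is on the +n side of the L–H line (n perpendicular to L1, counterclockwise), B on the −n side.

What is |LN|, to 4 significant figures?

74.50

The slot axis is L1's direction at -71.3°, so u = (cos -71.3°, sin -71.3°) = (0.3206, -0.9472) and n = (−sin -71.3°, cos -71.3°) = (0.9472, 0.3206). L is at the origin and H lies 69.2 along u from L, so H = 69.2·u = (22.19, -65.55). Tangency of A1 to both parallel lines with radius 27.6 puts S and B at L ± 27.6·n: S = (26.14, 8.849), B = (-26.14, -8.849). Equal radii place E and N the same way about H: E = H + 27.6·n = (48.33, -56.70), N = H − 27.6·n = (-3.957, -74.40). Then |LN| = |N − L| = 74.50.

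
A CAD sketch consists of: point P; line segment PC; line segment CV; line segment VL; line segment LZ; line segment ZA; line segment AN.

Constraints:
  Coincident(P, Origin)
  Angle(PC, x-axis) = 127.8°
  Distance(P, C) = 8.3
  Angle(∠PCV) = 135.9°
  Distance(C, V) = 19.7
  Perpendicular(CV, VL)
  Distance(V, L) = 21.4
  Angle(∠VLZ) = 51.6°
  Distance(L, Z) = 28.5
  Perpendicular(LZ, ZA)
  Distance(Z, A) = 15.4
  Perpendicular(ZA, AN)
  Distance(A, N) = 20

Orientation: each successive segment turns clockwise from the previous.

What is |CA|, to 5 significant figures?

10.868

P is at the origin; PC runs at 127.8° with length 8.3, so C = (-5.0871, 6.5583). ∠PCV = 135.9° gives CV at 83.700° from the x-axis; with |CV| = 19.7, V = (-2.9254, 26.139). CV ⟂ VL, so VL runs at -6.3000°; with |VL| = 21.4, L = (18.345, 23.791). ∠VLZ = 51.6° gives LZ at -134.70° from the x-axis; with |LZ| = 28.5, Z = (-1.7013, 3.5332). LZ ⟂ ZA, so ZA runs at 135.30°; with |ZA| = 15.4, A = (-12.648, 14.365). Then |CA| = |A − C| = 10.868.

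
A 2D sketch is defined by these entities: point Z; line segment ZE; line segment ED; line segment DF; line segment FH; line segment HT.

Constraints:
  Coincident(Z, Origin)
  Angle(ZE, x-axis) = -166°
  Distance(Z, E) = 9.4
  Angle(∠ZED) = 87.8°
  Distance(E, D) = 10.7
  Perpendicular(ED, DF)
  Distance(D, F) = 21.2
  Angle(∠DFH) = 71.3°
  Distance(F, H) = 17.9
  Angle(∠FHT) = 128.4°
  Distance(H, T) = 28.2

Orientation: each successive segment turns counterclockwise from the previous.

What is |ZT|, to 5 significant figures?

26.066

Z is at the origin; ZE runs at -166.0° with length 9.4, so E = (-9.1208, -2.2741). ∠ZED = 87.8° gives ED at -73.800° from the x-axis; with |ED| = 10.7, D = (-6.1356, -12.549). ED is perpendicular to DF, so DF runs at 16.200°; with |DF| = 21.2, F = (14.223, -6.6346). ∠DFH = 71.3° gives FH at 124.90° from the x-axis; with |FH| = 17.9, H = (3.9812, 8.0461). ∠FHT = 128.4° gives HT at 176.50° from the x-axis; with |HT| = 28.2, T = (-24.166, 9.7677). Then |ZT| = |T − Z| = 26.066.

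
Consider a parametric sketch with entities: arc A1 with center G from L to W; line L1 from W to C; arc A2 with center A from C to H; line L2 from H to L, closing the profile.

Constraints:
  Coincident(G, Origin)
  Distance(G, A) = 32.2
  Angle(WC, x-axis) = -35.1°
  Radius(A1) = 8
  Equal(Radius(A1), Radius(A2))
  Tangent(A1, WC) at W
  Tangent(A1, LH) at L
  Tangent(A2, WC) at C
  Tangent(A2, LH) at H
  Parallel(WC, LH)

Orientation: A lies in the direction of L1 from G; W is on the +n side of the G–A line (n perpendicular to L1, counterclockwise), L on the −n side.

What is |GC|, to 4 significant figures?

33.18

Tangency of A1 to both parallel lines with radius 8.0 puts W and L at G ± 8.0·n: W = (4.600, 6.545), L = (-4.600, -6.545). Equal radii place C and H the same way about A: C = A + 8.0·n = (30.94, -11.97), H = A − 8.0·n = (21.74, -25.06). Then |GC| = |C − G| = 33.18.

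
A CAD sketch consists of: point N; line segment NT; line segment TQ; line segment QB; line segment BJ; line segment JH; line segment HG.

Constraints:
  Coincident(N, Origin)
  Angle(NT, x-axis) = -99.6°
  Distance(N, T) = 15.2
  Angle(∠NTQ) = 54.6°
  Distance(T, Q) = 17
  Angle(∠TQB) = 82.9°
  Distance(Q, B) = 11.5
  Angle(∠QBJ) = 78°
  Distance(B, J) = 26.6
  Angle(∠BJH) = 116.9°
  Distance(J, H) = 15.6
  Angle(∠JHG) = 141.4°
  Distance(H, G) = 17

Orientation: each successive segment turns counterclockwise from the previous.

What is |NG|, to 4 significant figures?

41.45

∠BJH = 116.9° gives JH at -72.00° from the x-axis; with |JH| = 15.6, H = (-7.497, -31.55). ∠JHG = 141.4° gives HG at -33.40° from the x-axis; with |HG| = 17.0, G = (6.695, -40.90). Then |NG| = |G − N| = 41.45.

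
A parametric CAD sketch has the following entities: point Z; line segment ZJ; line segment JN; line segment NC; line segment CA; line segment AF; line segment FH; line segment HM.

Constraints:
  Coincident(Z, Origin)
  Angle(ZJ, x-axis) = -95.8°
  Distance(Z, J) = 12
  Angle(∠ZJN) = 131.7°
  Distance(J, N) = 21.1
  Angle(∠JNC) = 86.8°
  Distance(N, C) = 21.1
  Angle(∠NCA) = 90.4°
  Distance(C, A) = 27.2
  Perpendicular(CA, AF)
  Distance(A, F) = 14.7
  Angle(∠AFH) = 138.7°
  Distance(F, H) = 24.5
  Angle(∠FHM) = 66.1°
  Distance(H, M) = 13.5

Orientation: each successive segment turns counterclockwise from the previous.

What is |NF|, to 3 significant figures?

28.1

∠NCA = 90.4° gives CA at 135° from the x-axis; with |CA| = 27.2, A = (8.45, 6.74). CA is perpendicular to AF, so AF runs at -135°; with |AF| = 14.7, F = (-1.89, -3.71). Then |NF| = |F − N| = 28.1.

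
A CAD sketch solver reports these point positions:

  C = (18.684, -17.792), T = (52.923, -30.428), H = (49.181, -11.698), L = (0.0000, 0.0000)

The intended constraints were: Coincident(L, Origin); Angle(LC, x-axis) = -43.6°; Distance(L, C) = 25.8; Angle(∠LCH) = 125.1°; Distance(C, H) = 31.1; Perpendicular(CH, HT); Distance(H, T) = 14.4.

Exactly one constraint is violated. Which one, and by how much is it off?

Distance(H, T) = 14.4 — off by 4.70.

L = (0.00, 0.00) ✓; LC at -43.60° ✓; |LC| = 25.80 ✓; ∠LCH = 125.1° ✓; |CH| = 31.10 ✓; ∠(CH, HT) = 90.00° ✓; |HT| = 19.10 ✗.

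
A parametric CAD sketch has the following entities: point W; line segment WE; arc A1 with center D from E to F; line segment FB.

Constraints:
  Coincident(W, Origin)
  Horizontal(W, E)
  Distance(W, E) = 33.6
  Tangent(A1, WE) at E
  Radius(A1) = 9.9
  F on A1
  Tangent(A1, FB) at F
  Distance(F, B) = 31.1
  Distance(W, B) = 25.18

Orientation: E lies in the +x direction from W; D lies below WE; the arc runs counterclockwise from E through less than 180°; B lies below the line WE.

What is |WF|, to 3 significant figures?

26.8

W is at the origin; WE is horizontal with |WE| = 33.6 and E on the +x side, so E = (33.6, 0.00). Since A1 is tangent to WE there, DE ⟂ WE, so D = E + (0, -9.9) = (33.6, -9.90). Since DF ⟂ FB (tangency), |DB| = √(9.9² + 31.1²) = 32.6 regardless of where F sits on A1. So B lies on both circle(W, 25.18) and circle(D, 32.6); the below-WE intersection is B = (4.54, -24.8). F is the foot of the tangent from B: F = (26.6, -2.87).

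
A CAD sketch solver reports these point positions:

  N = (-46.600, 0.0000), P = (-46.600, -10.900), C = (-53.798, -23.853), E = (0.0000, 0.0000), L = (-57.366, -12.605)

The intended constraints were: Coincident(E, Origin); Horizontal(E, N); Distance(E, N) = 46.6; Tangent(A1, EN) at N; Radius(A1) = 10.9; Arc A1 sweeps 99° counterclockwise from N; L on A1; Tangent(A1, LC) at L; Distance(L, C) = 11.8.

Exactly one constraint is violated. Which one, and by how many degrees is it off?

Tangent(A1, LC) at L — off by 8.60°.

E = (0.00, 0.00) ✓; E.y = 0.00, N.y = 0.00 ✓; |EN| = 46.60 ✓; ∠(PN, NE) = 90.00° ✓; |PN| = 10.90 ✓; bearing(P→L) − bearing(P→N) = 99.00° ✓; |PL| = 10.90 ✓; ∠(PL, LC) = 81.40° ✗; |LC| = 11.80 ✓.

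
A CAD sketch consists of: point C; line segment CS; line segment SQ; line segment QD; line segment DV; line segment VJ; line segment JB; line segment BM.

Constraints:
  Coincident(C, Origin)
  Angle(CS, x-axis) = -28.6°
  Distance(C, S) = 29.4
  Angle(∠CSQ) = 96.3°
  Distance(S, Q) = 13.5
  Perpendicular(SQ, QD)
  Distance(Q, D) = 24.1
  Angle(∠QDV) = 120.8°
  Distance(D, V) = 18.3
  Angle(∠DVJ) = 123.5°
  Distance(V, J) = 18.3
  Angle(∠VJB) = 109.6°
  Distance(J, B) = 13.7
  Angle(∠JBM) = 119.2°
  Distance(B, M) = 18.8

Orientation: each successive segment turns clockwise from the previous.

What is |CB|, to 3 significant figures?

22.3

C is at the origin; CS runs at -28.6° with length 29.4, so S = (25.8, -14.1). ∠CSQ = 96.3° gives SQ at -112° from the x-axis; with |SQ| = 13.5, Q = (20.7, -26.6). SQ is perpendicular to QD, so QD runs at 158°; with |QD| = 24.1, D = (-1.61, -17.4). ∠QDV = 120.8° gives DV at 98.5° from the x-axis; with |DV| = 18.3, V = (-4.31, 0.680). ∠DVJ = 123.5° gives VJ at 42.0° from the x-axis; with |VJ| = 18.3, J = (9.29, 12.9). ∠VJB = 109.6° gives JB at -28.4° from the x-axis; with |JB| = 13.7, B = (21.3, 6.41). Then |CB| = |B − C| = 22.3.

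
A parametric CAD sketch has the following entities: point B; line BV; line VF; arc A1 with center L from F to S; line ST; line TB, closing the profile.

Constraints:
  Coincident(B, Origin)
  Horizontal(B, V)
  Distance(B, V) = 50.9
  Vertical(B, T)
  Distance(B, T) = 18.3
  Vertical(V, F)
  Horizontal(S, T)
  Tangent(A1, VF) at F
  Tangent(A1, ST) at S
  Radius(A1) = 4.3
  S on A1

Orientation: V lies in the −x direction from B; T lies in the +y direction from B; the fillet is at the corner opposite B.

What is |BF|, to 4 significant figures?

52.79

B is at the origin; B and V share the same y with |BV| = 50.9 and V on the −x side, so V = (-50.90, 0.000). BT is vertical with |BT| = 18.3 and T on the +y side, so T = (0.000, 18.30). The virtual corner opposite B is at (-50.90, 18.30). The tangent condition forces LF to be normal to VF and the tangent condition forces LS to be normal to ST, with radius 4.3, so the center L sits 4.3 in from both sides at L = (-46.60, 14.00). That places the tangent points at F = (-50.90, 14.00) on VF and S = (-46.60, 18.30) on ST. Then |BF| = |F − B| = 52.79.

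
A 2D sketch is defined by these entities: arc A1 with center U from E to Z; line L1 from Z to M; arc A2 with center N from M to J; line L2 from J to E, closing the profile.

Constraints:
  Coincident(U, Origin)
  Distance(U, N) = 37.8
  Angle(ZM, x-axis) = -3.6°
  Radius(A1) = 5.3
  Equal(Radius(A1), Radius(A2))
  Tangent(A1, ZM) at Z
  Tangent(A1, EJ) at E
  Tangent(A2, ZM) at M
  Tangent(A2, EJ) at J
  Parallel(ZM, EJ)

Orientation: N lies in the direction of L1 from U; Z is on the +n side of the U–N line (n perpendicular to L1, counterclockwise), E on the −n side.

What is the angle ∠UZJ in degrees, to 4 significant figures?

74.34°

The slot axis is L1's direction at -3.6°, so u = (cos -3.6°, sin -3.6°) = (0.9980, -0.06279) and n = (−sin -3.6°, cos -3.6°) = (0.06279, 0.9980). U is at the origin and N lies 37.8 along u from U, so N = 37.8·u = (37.73, -2.373). Tangency of A1 to both parallel lines with radius 5.3 puts Z and E at U ± 5.3·n: Z = (0.3328, 5.290), E = (-0.3328, -5.290). Equal radii place M and J the same way about N: M = N + 5.3·n = (38.06, 2.916), J = N − 5.3·n = (37.39, -7.663). Then cos ∠UZJ = ZU·ZJ / (|ZU||ZJ|), giving 74.34°.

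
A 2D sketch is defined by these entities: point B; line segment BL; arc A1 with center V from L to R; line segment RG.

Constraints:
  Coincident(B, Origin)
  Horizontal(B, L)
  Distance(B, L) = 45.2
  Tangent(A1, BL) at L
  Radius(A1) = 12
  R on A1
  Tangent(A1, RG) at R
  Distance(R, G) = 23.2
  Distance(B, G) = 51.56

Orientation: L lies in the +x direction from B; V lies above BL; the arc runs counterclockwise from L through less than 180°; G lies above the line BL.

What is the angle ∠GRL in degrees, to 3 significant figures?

111°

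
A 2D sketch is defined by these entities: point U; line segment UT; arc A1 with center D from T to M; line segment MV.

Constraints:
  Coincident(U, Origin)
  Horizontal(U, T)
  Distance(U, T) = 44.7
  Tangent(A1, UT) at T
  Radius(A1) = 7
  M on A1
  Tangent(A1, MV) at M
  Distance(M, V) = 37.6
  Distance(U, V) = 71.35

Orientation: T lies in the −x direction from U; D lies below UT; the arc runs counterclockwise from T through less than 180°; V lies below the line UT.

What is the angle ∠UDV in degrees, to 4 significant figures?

117.2°

Checks: |DM| = 7.000 ✓; ∠(DM, MV) = 90.00° ✓; |MV| = 37.60 ✓; |UV| = 71.35 ✓.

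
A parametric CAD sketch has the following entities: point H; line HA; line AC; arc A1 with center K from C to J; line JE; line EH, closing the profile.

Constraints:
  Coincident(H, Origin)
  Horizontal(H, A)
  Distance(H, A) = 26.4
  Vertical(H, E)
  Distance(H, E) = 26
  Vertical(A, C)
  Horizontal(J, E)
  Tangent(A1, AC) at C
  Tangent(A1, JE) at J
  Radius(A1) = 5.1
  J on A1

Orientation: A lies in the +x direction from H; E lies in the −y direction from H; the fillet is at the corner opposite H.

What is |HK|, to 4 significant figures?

29.84

H and E share the same x with |HE| = 26.0 and E on the −y side, so E = (0.000, -26.00). The virtual corner opposite H is at (26.40, -26.00). A1 meets AC tangentially, so KC is at right angles to AC and tangency of A1 to JE means the radius KJ is perpendicular to JE, with radius 5.1, so the center K sits 5.1 in from both sides at K = (21.30, -20.90). Then |HK| = |K − H| = 29.84.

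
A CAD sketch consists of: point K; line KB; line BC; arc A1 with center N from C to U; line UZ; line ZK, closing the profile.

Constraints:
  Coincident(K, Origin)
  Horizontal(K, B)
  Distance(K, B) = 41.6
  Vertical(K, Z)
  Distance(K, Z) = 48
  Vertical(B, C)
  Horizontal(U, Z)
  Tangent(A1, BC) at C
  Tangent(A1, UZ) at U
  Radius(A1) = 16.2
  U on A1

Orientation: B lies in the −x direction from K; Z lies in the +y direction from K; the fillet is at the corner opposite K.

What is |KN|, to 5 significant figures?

40.699

K is at the origin; K and B share the same y with |KB| = 41.6 and B on the −x side, so B = (-41.600, 0.0000). KZ is vertical with |KZ| = 48.0 and Z on the +y side, so Z = (0.0000, 48.000). The virtual corner opposite K is at (-41.600, 48.000). A1 meets BC tangentially, so NC is at right angles to BC and tangency of A1 to UZ means the radius NU is perpendicular to UZ, with radius 16.2, so the center N sits 16.2 in from both sides at N = (-25.400, 31.800). Then |KN| = |N − K| = 40.699.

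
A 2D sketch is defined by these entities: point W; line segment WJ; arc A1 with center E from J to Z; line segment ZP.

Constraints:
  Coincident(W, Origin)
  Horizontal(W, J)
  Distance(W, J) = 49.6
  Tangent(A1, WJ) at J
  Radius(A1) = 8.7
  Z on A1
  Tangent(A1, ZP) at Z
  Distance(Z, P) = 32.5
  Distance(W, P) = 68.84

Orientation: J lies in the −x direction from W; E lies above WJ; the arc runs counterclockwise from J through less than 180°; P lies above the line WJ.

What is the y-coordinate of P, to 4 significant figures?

41.98

W is at the origin; WJ is horizontal with |WJ| = 49.6 and J on the −x side, so J = (-49.60, 0.000). A1 meets WJ tangentially, so EJ is at right angles to WJ, so E = J + (0, 8.7) = (-49.60, 8.700). Since EZ ⟂ ZP (tangency), |EP| = √(8.7² + 32.5²) = 33.64 regardless of where Z sits on A1. So P lies on both circle(W, 68.84) and circle(E, 33.64); the above-WJ intersection is P = (-54.56, 41.98). Z is the foot of the tangent from P: Z = (-41.62, 12.16).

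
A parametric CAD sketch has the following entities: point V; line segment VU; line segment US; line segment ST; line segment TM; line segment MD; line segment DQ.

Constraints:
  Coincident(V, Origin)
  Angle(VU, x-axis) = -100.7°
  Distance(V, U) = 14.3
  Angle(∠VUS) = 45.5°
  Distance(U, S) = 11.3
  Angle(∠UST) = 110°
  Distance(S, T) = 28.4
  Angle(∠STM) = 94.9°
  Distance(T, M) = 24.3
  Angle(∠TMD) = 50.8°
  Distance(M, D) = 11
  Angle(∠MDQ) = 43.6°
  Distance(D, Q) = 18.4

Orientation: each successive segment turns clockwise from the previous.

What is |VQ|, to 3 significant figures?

32.1

V is at the origin; VU runs at -100.7° with length 14.3, so U = (-2.66, -14.1). ∠VUS = 45.5° gives US at 125° from the x-axis; with |US| = 11.3, S = (-9.10, -4.77). ∠UST = 110.0° gives ST at 54.8° from the x-axis; with |ST| = 28.4, T = (7.27, 18.4). ∠STM = 94.9° gives TM at -30.3° from the x-axis; with |TM| = 24.3, M = (28.2, 6.17). ∠TMD = 50.8° gives MD at -159° from the x-axis; with |MD| = 11.0, D = (17.9, 2.32). ∠MDQ = 43.6° gives DQ at 64.1° from the x-axis; with |DQ| = 18.4, Q = (26.0, 18.9). Then |VQ| = |Q − V| = 32.1.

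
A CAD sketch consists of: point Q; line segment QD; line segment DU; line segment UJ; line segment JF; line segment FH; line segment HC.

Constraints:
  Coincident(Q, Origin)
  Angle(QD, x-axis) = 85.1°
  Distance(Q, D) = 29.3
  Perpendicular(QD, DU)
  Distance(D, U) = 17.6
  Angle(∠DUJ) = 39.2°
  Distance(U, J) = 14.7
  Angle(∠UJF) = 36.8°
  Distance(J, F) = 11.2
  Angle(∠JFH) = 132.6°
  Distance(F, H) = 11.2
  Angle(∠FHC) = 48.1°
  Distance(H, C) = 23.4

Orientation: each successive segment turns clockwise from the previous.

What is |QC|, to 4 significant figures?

18.97

Q is at the origin; QD runs at 85.1° with length 29.3, so D = (2.503, 29.19). QD is perpendicular to DU, so DU runs at -4.900°; with |DU| = 17.6, U = (20.04, 27.69). ∠DUJ = 39.2° gives UJ at -145.7° from the x-axis; with |UJ| = 14.7, J = (7.895, 19.41). ∠UJF = 36.8° gives JF at 71.10° from the x-axis; with |JF| = 11.2, F = (11.52, 30.00). ∠JFH = 132.6° gives FH at 23.70° from the x-axis; with |FH| = 11.2, H = (21.78, 34.50). ∠FHC = 48.1° gives HC at -108.2° from the x-axis; with |HC| = 23.4, C = (14.47, 12.27). Then |QC| = |C − Q| = 18.97.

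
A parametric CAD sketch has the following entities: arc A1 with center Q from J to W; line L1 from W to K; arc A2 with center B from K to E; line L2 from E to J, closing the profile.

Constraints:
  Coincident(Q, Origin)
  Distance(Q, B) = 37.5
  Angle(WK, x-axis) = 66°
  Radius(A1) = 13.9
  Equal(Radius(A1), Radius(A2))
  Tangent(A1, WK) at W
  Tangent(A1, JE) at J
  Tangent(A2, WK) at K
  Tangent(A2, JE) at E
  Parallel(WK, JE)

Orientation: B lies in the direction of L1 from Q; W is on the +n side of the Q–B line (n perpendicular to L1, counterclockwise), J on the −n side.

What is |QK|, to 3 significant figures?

40.0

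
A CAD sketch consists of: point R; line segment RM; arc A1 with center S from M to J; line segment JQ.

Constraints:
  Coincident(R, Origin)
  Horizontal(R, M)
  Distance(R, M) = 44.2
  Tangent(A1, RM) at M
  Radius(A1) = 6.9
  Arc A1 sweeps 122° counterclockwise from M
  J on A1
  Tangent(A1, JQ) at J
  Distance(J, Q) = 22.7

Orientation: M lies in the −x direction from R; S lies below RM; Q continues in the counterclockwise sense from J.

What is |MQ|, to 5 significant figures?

30.441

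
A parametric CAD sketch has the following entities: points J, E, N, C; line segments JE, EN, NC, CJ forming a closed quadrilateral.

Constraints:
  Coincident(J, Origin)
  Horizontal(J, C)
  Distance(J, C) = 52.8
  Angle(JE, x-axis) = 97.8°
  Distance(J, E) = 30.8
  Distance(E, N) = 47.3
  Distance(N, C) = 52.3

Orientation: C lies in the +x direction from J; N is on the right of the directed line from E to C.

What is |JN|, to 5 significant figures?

16.514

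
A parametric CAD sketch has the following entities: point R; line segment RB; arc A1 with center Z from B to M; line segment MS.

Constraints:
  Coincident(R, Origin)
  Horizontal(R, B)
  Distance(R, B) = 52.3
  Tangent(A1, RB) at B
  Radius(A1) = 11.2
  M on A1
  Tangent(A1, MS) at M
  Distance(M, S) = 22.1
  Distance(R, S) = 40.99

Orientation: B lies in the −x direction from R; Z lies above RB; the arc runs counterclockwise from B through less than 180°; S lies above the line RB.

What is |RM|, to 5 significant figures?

42.814

Checks: |ZM| = 11.20 ✓; ∠(ZM, MS) = 90.00° ✓; |MS| = 22.10 ✓; |RS| = 40.99 ✓.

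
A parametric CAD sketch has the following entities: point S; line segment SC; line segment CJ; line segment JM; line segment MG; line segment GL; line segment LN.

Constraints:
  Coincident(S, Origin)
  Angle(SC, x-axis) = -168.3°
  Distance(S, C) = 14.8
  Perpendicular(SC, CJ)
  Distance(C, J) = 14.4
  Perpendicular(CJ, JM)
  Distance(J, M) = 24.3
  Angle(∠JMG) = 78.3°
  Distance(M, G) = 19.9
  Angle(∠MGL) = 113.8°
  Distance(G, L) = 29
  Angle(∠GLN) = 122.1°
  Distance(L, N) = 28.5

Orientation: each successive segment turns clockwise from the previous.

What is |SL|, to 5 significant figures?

25.469

S is at the origin; SC runs at -168.3° with length 14.8, so C = (-14.492, -3.0013). SC ⟂ CJ, so CJ runs at 101.70°; with |CJ| = 14.4, J = (-17.413, 11.100). CJ is perpendicular to JM, so JM runs at 11.700°; with |JM| = 24.3, M = (6.3825, 16.027). ∠JMG = 78.3° gives MG at -90.000° from the x-axis; with |MG| = 19.9, G = (6.3825, -3.8727). ∠MGL = 113.8° gives GL at -156.20° from the x-axis; with |GL| = 29.0, L = (-20.151, -15.576). Then |SL| = |L − S| = 25.469.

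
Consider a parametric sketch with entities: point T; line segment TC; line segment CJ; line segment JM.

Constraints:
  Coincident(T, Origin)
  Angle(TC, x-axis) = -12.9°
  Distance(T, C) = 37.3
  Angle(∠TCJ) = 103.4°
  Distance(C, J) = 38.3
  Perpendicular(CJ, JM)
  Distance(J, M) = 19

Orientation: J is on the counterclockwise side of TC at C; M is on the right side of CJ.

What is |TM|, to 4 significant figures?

72.53

∠TCJ = 103.4°, so CJ runs at -12.9° + (180° − 103.4°) = 63.70° from the x-axis; with |CJ| = 38.3, J = C + 38.3·(cos 63.70°, sin 63.70°) = (53.33, 26.01). CJ ⟂ JM; with |JM| = 19.0 on the right of CJ, M = J + 19.0·(0.8965, -0.4431) = (70.36, 17.59). Then |TM| = |M − T| = 72.53.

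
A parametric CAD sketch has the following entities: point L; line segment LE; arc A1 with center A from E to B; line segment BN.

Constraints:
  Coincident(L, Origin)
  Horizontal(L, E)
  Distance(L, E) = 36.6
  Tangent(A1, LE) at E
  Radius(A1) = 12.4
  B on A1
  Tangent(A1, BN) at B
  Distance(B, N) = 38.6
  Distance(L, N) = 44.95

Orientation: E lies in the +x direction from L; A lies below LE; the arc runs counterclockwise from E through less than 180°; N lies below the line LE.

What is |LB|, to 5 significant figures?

26.270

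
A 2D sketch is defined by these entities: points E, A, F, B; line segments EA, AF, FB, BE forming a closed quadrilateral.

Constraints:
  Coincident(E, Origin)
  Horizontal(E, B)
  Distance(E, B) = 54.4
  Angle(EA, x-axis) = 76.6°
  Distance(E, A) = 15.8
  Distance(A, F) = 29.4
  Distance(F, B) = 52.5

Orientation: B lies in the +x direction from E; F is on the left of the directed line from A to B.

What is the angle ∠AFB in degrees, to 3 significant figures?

74.8°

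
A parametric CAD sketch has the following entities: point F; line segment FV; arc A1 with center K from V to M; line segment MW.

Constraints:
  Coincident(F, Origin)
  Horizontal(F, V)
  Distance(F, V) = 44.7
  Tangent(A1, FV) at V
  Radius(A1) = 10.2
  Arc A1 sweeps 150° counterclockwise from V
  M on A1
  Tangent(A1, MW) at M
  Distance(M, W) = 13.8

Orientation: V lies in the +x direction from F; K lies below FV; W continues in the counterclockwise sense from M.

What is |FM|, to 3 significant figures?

43.9

F is at the origin; F and V share the same y with |FV| = 44.7 and V on the +x side, so V = (44.7, 0.00). Since A1 is tangent to FV there, KV ⟂ FV, so K = V + (0, -10.2) = (44.7, -10.2). On A1, V sits at bearing 90° from K; a 150° counterclockwise sweep puts M at bearing 240°, so M = K + 10.2·(cos 240°, sin 240°) = (39.6, -19.0). Then |FM| = |M − F| = 43.9.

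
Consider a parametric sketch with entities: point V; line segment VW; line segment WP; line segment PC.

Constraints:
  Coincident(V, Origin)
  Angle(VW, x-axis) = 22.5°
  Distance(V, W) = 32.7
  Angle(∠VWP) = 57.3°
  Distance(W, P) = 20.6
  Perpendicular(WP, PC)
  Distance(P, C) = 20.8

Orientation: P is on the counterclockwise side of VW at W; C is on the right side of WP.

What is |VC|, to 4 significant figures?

48.41

V is at the origin; VW runs at 22.5° with length 32.7, so W = 32.7·(cos 22.5°, sin 22.5°) = (30.21, 12.51). ∠VWP = 57.3°, so WP runs at 22.5° + (180° − 57.3°) = 145.2° from the x-axis; with |WP| = 20.6, P = W + 20.6·(cos 145.2°, sin 145.2°) = (13.30, 24.27). WP is perpendicular to PC; with |PC| = 20.8 on the right of WP, C = P + 20.8·(0.5707, 0.8211) = (25.17, 41.35). Then |VC| = |C − V| = 48.41.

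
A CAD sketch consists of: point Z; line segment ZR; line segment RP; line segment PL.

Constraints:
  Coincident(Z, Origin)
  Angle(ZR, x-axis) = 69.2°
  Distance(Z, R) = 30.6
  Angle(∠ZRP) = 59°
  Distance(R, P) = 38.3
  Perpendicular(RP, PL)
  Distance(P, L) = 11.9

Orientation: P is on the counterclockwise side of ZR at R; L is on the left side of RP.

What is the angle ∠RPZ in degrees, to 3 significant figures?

49.3°

Z is at the origin; ZR runs at 69.2° with length 30.6, so R = 30.6·(cos 69.2°, sin 69.2°) = (10.9, 28.6). ∠ZRP = 59.0°, so RP runs at 69.2° + (180° − 59.0°) = 190° from the x-axis; with |RP| = 38.3, P = R + 38.3·(cos 190°, sin 190°) = (-26.8, 21.8). Then cos ∠RPZ = PR·PZ / (|PR||PZ|), giving 49.3°.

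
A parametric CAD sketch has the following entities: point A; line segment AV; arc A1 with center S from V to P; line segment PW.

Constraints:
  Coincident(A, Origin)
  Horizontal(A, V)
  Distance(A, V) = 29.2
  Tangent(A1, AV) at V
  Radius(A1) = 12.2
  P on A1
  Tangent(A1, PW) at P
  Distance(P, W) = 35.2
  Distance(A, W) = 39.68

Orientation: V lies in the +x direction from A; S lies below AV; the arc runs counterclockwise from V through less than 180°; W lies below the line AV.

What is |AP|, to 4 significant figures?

19.45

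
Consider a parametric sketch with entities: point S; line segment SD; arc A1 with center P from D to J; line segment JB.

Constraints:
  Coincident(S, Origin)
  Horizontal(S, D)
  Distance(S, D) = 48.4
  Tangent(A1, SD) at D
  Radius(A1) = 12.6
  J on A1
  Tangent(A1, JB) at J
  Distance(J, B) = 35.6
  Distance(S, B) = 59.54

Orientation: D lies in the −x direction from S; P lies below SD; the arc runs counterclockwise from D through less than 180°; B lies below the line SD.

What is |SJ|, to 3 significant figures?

61.6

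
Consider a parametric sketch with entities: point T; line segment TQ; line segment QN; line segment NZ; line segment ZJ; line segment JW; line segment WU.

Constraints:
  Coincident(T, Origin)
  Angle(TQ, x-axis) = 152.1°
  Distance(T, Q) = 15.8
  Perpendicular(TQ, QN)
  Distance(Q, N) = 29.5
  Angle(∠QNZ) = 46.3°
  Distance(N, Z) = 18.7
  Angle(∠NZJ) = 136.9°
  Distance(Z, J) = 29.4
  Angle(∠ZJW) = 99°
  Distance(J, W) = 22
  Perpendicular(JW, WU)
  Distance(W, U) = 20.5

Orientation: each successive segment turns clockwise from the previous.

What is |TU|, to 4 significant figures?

26.60

∠ZJW = 99.0° gives JW at 164.3° from the x-axis; with |JW| = 22.0, W = (-27.72, -5.037). JW is perpendicular to WU, so WU runs at 74.30°; with |WU| = 20.5, U = (-22.17, 14.70). Then |TU| = |U − T| = 26.60.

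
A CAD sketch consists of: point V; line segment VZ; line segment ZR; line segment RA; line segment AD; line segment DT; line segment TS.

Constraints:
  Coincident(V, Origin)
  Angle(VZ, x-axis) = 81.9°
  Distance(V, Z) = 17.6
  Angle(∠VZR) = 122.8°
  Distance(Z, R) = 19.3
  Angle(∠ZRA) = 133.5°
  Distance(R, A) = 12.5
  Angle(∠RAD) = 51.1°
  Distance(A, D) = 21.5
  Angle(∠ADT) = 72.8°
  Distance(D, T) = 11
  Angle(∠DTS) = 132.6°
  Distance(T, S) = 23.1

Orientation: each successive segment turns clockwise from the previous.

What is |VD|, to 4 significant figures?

16.50

∠ZRA = 133.5° gives RA at -21.80° from the x-axis; with |RA| = 12.5, A = (31.62, 20.85). ∠RAD = 51.1° gives AD at -150.7° from the x-axis; with |AD| = 21.5, D = (12.87, 10.33). Then |VD| = |D − V| = 16.50.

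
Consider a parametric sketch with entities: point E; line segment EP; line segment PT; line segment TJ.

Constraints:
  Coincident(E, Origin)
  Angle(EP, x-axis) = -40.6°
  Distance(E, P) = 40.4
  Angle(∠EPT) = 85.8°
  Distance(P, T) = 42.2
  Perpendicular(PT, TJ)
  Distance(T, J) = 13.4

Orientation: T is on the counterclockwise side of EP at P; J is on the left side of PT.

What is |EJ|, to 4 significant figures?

47.57

E is at the origin; EP runs at -40.6° with length 40.4, so P = 40.4·(cos -40.6°, sin -40.6°) = (30.67, -26.29). ∠EPT = 85.8°, so PT runs at -40.6° + (180° − 85.8°) = 53.60° from the x-axis; with |PT| = 42.2, T = P + 42.2·(cos 53.60°, sin 53.60°) = (55.72, 7.675). The perpendicularity gives TJ at right angles to PT; with |TJ| = 13.4 on the left of PT, J = T + 13.4·(-0.8049, 0.5934) = (44.93, 15.63). Then |EJ| = |J − E| = 47.57.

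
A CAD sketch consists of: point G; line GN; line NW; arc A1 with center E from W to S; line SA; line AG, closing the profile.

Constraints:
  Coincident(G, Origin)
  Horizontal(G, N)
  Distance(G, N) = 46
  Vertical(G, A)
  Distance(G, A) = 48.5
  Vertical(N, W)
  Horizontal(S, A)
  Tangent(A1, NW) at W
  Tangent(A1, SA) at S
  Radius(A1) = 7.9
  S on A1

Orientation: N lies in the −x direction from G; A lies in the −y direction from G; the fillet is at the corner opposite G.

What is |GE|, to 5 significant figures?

55.677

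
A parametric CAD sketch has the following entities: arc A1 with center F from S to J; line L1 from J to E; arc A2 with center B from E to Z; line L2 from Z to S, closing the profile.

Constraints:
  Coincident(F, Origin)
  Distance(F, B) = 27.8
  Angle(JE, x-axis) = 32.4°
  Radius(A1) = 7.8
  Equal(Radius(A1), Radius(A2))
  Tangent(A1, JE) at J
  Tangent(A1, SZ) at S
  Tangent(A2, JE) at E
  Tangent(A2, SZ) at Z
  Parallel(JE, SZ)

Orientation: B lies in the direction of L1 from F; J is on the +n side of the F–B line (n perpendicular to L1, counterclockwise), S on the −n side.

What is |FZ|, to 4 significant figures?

28.87

The slot axis is L1's direction at 32.4°, so u = (cos 32.4°, sin 32.4°) = (0.8443, 0.5358) and n = (−sin 32.4°, cos 32.4°) = (-0.5358, 0.8443). F is at the origin and B lies 27.8 along u from F, so B = 27.8·u = (23.47, 14.90). Tangency of A1 to both parallel lines with radius 7.8 puts J and S at F ± 7.8·n: J = (-4.179, 6.586), S = (4.179, -6.586). Equal radii place E and Z the same way about B: E = B + 7.8·n = (19.29, 21.48), Z = B − 7.8·n = (27.65, 8.310). Then |FZ| = |Z − F| = 28.87.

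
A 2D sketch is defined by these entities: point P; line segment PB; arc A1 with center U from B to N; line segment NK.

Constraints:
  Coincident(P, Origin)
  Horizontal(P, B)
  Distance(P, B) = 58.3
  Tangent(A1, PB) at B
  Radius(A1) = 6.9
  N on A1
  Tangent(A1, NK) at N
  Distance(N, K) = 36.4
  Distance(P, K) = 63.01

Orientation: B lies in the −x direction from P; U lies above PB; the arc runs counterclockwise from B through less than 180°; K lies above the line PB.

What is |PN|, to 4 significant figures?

51.81

Checks: |UN| = 6.900 ✓; ∠(UN, NK) = 90.00° ✓; |NK| = 36.40 ✓; |PK| = 63.01 ✓.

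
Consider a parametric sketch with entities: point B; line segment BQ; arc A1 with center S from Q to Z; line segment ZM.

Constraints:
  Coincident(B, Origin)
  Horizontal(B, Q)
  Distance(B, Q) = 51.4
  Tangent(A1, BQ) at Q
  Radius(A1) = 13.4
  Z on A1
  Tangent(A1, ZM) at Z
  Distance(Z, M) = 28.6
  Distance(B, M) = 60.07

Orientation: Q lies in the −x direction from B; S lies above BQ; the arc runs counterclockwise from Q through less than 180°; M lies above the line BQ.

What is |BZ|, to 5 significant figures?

40.947

Checks: |SZ| = 13.40 ✓; ∠(SZ, ZM) = 90.00° ✓; |ZM| = 28.60 ✓; |BM| = 60.07 ✓.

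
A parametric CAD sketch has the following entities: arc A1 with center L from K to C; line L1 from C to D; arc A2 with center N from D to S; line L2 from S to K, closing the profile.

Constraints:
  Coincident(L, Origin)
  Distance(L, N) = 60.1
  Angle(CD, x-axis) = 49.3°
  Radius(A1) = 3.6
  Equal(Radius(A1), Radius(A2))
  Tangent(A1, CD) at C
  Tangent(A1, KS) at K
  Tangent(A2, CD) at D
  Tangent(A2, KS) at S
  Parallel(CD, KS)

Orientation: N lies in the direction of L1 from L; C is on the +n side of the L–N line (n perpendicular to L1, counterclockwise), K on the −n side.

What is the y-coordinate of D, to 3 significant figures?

47.9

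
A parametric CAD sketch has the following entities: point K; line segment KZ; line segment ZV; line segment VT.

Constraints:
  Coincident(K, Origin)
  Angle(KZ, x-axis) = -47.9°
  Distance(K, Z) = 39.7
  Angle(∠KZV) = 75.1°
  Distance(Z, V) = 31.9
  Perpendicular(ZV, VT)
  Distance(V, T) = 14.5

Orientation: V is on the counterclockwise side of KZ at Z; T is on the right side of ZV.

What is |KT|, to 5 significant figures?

57.142

K is at the origin; KZ runs at -47.9° with length 39.7, so Z = 39.7·(cos -47.9°, sin -47.9°) = (26.616, -29.456). ∠KZV = 75.1°, so ZV runs at -47.9° + (180° − 75.1°) = 57.000° from the x-axis; with |ZV| = 31.9, V = Z + 31.9·(cos 57.000°, sin 57.000°) = (43.990, -2.7028). ZV ⟂ VT; with |VT| = 14.5 on the right of ZV, T = V + 14.5·(0.83867, -0.54464) = (56.151, -10.600). Then |KT| = |T − K| = 57.142.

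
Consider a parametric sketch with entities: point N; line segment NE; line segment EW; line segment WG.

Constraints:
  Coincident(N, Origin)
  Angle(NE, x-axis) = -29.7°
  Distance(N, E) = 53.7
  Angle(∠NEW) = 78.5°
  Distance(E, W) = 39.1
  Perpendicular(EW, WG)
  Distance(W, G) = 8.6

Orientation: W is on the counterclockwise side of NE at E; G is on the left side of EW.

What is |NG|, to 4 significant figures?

52.38

∠NEW = 78.5°, so EW runs at -29.7° + (180° − 78.5°) = 71.80° from the x-axis; with |EW| = 39.1, W = E + 39.1·(cos 71.80°, sin 71.80°) = (58.86, 10.54). EW ⟂ WG; with |WG| = 8.6 on the left of EW, G = W + 8.6·(-0.9500, 0.3123) = (50.69, 13.22). Then |NG| = |G − N| = 52.38.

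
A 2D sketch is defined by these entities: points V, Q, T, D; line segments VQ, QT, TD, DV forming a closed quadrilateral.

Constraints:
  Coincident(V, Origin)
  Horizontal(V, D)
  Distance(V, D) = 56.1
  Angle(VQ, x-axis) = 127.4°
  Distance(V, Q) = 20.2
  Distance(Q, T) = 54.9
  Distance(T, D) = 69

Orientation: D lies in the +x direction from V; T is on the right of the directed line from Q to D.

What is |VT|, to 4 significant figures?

37.84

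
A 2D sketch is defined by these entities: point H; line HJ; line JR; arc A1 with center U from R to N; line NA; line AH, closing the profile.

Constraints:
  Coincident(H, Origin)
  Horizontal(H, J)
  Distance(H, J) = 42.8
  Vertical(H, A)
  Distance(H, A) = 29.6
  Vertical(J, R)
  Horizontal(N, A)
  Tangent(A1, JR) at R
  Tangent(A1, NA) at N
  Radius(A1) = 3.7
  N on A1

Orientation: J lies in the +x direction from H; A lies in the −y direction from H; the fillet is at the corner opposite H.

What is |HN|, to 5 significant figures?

49.040

H is at the origin; H and J share the same y with |HJ| = 42.8 and J on the +x side, so J = (42.800, 0.0000). HA is vertical with |HA| = 29.6 and A on the −y side, so A = (0.0000, -29.600). The virtual corner opposite H is at (42.800, -29.600). A1 meets JR tangentially, so UR is at right angles to JR and tangency of A1 to NA means the radius UN is perpendicular to NA, with radius 3.7, so the center U sits 3.7 in from both sides at U = (39.100, -25.900). That places the tangent points at R = (42.800, -25.900) on JR and N = (39.100, -29.600) on NA. Then |HN| = |N − H| = 49.040.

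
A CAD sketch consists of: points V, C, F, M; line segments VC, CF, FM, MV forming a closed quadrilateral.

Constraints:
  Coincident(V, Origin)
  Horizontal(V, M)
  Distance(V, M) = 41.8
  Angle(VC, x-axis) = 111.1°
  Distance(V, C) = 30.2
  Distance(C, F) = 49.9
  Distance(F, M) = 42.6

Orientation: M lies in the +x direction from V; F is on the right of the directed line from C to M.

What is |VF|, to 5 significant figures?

19.873

V is at the origin; V and M share the same y with |VM| = 41.8 and M in +x, so M = (41.8, 0). VC runs at 111.1° with |VC| = 30.2, so C = (-10.872, 28.175). F is determined by |CF| = 49.9 and |FM| = 42.6 together: it lies at the intersection of circle(C, 49.9) and circle(M, 42.6). With |CM| = 59.734, the foot of the radical line on CM is 35.519 from C and the perpendicular offset is √(49.9² − 35.519²) = 35.048. Taking the right-of-CM solution: F = (3.9164, -19.483).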